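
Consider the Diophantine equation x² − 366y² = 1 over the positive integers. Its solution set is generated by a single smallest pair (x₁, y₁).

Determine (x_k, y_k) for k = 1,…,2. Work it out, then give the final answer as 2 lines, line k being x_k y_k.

d=366: √d = [19; 7,1,1,1,2,12,2,1,1,1,7,38] (ℓ=12, even), read p_11/q_11
k=0  a_k=19  p_k/q_k = 19/1
k=1  a_k=7  p_k/q_k = 134/7
…
k=4  a_k=1  p_k/q_k = 440/23
k=5  a_k=2  p_k/q_k = 1167/61
…
k=7  a_k=2  p_k/q_k = 30055/1571
…
k=10  a_k=1  p_k/q_k = 119053/6223
k=11  a_k=7  p_k/q_k = 907925/47458
fundamental: x₁=907925, y₁=47458  (since 824327805625 − 366·2252261764 = 1)
k=2:  x_2 = 907925·907925+366·47458·47458 = 1648655611249,  y_2 = 907925·47458+47458·907925 = 86176609300

907925 47458
1648655611249 86176609300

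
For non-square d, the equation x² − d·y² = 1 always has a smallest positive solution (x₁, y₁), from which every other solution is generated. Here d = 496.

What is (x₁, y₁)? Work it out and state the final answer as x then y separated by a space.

4620799 207480

√496 → a₀=22, period (3,1,2,4,1,…,1,3,44); ℓ=16 even so k=15
i=0: a=22 ⇒ p=22, q=1
…
i=3: a=2 ⇒ p=245, q=11
i=4: a=4 ⇒ p=1069, q=48
i=5: a=1 ⇒ p=1314, q=59
i=6: a=1 ⇒ p=2383, q=107
i=7: a=2 ⇒ p=6080, q=273
i=8: a=2 ⇒ p=14543, q=653
i=9: a=2 ⇒ p=35166, q=1579
i=10: a=1 ⇒ p=49709, q=2232
i=11: a=1 ⇒ p=84875, q=3811
i=12: a=4 ⇒ p=389209, q=17476
…
i=14: a=1 ⇒ p=1252502, q=56239
i=15: a=3 ⇒ p=4620799, q=207480
→ (4620799, 207480).  Check: 4620799²=21351783398401, 496·207480²=21351783398400, difference 1.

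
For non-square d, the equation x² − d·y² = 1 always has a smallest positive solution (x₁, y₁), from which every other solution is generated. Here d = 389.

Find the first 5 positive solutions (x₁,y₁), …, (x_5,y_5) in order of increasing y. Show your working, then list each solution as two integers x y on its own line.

3287049 166660
21609382256801 1095639172680
142062196675667653449 7202839293837075980
933930803041091759821507201 47352171395934637886793360
6139752624410693193862375179426249 311297815269663908222998617313300

√389 = [19; 1,2,1,1,1,1,2,1,38, …], period ℓ=9 (odd) → k=17
a_0=19:  p_0=19·1+0=19,  q_0=19·0+1=1
a_1=1:  p_1=1·19+1=20,  q_1=1·1+0=1
…
a_4=1:  p_4=1·79+59=138,  q_4=1·4+3=7
a_5=1:  p_5=1·138+79=217,  q_5=1·7+4=11
…
a_8=1:  p_8=1·927+355=1282,  q_8=1·47+18=65
a_9=38:  p_9=38·1282+927=49643,  q_9=38·65+47=2517
a_10=1:  p_10=1·49643+1282=50925,  q_10=1·2517+65=2582
a_11=2:  p_11=2·50925+49643=151493,  q_11=2·2582+2517=7681
…
a_13=1:  p_13=1·202418+151493=353911,  q_13=1·10263+7681=17944
a_14=1:  p_14=1·353911+202418=556329,  q_14=1·17944+10263=28207
…
a_16=2:  p_16=2·910240+556329=2376809,  q_16=2·46151+28207=120509
a_17=1:  p_17=1·2376809+910240=3287049,  q_17=1·120509+46151=166660
fundamental: x₁=3287049, y₁=166660  (since 10804691128401 − 389·27775555600 = 1)
n=2: (3287049,166660)∘(3287049,166660) = (3287049·3287049+389·166660·166660, 3287049·166660+166660·3287049) = (21609382256801,1095639172680)
n=3: (21609382256801,1095639172680)∘(3287049,166660) = (3287049·21609382256801+389·166660·1095639172680, 3287049·1095639172680+166660·21609382256801) = (142062196675667653449,7202839293837075980)
n=4: (142062196675667653449,7202839293837075980)∘(3287049,166660) = (3287049·142062196675667653449+389·166660·7202839293837075980, 3287049·7202839293837075980+166660·142062196675667653449) = (933930803041091759821507201,47352171395934637886793360)
n=5: (933930803041091759821507201,47352171395934637886793360)∘(3287049,166660) = (3287049·933930803041091759821507201+389·166660·47352171395934637886793360, 3287049·47352171395934637886793360+166660·933930803041091759821507201) = (6139752624410693193862375179426249,311297815269663908222998617313300)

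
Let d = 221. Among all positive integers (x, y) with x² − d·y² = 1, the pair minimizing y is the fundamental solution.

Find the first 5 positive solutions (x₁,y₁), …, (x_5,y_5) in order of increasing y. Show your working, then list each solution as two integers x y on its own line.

d=221: √d = [14; 1,6,2,6,1,28] (ℓ=6, even), read p_5/q_5
a_0=14:  p_0=14·1+0=14,  q_0=14·0+1=1
a_1=1:  p_1=1·14+1=15,  q_1=1·1+0=1
…
a_3=2:  p_3=2·104+15=223,  q_3=2·7+1=15
a_4=6:  p_4=6·223+104=1442,  q_4=6·15+7=97
a_5=1:  p_5=1·1442+223=1665,  q_5=1·97+15=112
(x₁, y₁) = (1665, 112);  1665² − 221·112² = 1 ✓
k=2:  x_2 = 1665·1665+221·112·112 = 5544449,  y_2 = 1665·112+112·1665 = 372960
k=3:  x_3 = 1665·5544449+221·112·372960 = 18463013505,  y_3 = 1665·372960+112·5544449 = 1241956688
k=4:  x_4 = 1665·18463013505+221·112·1241956688 = 61481829427201,  y_4 = 1665·1241956688+112·18463013505 = 4135715398080
k=5:  x_5 = 1665·61481829427201+221·112·4135715398080 = 204734473529565825,  y_5 = 1665·4135715398080+112·61481829427201 = 13771931033649712

1665 112
5544449 372960
18463013505 1241956688
61481829427201 4135715398080
204734473529565825 13771931033649712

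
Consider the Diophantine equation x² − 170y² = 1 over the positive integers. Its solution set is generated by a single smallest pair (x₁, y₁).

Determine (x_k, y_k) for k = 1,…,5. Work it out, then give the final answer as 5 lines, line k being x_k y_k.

√170 = [13; 26, …], period ℓ=1 (odd) → k=1
step 0: (13, 1)  from 13·(1,0) + (0,1)
step 1: (339, 26)  from 26·(13,1) + (1,0)
→ (339, 26).  Check: 339²=114921, 170·26²=114920, difference 1.
k=2:  x_2 = 339·339+170·26·26 = 229841,  y_2 = 339·26+26·339 = 17628
k=3:  x_3 = 339·229841+170·26·17628 = 155831859,  y_3 = 339·17628+26·229841 = 11951758
k=4:  x_4 = 339·155831859+170·26·11951758 = 105653770561,  y_4 = 339·11951758+26·155831859 = 8103274296
k=5:  x_5 = 339·105653770561+170·26·8103274296 = 71633100608499,  y_5 = 339·8103274296+26·105653770561 = 5494008020930

339 26
229841 17628
155831859 11951758
105653770561 8103274296
71633100608499 5494008020930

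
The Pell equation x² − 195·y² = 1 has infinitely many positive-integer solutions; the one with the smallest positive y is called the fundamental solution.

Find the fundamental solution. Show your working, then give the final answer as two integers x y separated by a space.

[13; 1,26] for √195; ℓ=2 ⇒ convergent index 1
k=0  a_k=13  p_k/q_k = 13/1
k=1  a_k=1  p_k/q_k = 14/1
(x₁, y₁) = (14, 1);  14² − 195·1² = 1 ✓

14 1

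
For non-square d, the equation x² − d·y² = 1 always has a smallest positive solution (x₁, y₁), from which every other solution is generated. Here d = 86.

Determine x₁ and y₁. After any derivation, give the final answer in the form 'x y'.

10405 1122

√86 = [9; 3,1,1,1,8,1,1,1,3,18, …], period ℓ=10 (even) → k=9
k=0  a_k=9  p_k/q_k = 9/1
k=1  a_k=3  p_k/q_k = 28/3
k=2  a_k=1  p_k/q_k = 37/4
k=3  a_k=1  p_k/q_k = 65/7
k=4  a_k=1  p_k/q_k = 102/11
k=5  a_k=8  p_k/q_k = 881/95
k=6  a_k=1  p_k/q_k = 983/106
…
k=8  a_k=1  p_k/q_k = 2847/307
k=9  a_k=3  p_k/q_k = 10405/1122
→ (10405, 1122).  Check: 10405²=108264025, 86·1122²=108264024, difference 1.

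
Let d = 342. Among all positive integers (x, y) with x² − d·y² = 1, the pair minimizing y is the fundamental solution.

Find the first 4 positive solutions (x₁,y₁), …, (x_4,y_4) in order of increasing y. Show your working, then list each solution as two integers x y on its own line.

37 2
2737 148
202501 10950
14982337 810152

[18; 2,36] for √342; ℓ=2 ⇒ convergent index 1
k=0  a_k=18  p_k/q_k = 18/1
k=1  a_k=2  p_k/q_k = 37/2
(x₁, y₁) = (37, 2);  37² − 342·2² = 1 ✓
(37+2√342)^2 = 2737 + 148√342
(37+2√342)^3 = 202501 + 10950√342
(37+2√342)^4 = 14982337 + 810152√342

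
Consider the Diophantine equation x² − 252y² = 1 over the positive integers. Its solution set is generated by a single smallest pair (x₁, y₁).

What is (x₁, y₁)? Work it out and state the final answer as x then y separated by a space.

√252 → a₀=15, period (1,6,1,30); ℓ=4 even so k=3
i=0: a=15 ⇒ p=15, q=1
…
i=2: a=6 ⇒ p=111, q=7
i=3: a=1 ⇒ p=127, q=8
(x₁, y₁) = (127, 8);  127² − 252·8² = 1 ✓

127 8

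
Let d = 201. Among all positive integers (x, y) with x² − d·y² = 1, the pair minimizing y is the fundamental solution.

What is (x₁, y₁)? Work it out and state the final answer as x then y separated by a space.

√201 = [14; 5,1,1,1,2,…,1,5,28, …], period ℓ=14 (even) → k=13
i=0: a=14 ⇒ p=14, q=1
i=1: a=5 ⇒ p=71, q=5
…
i=4: a=1 ⇒ p=241, q=17
i=5: a=2 ⇒ p=638, q=45
…
i=7: a=8 ⇒ p=7670, q=541
i=8: a=1 ⇒ p=8549, q=603
…
i=11: a=1 ⇒ p=58085, q=4097
i=12: a=1 ⇒ p=91402, q=6447
i=13: a=5 ⇒ p=515095, q=36332
→ (515095, 36332).  Check: 515095²=265322859025, 201·36332²=265322859024, difference 1.

515095 36332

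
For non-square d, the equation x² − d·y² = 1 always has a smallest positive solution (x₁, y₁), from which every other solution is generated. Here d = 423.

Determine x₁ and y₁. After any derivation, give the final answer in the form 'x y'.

d=423: √d = [20; 1,1,3,4,3,1,1,40] (ℓ=8, even), read p_7/q_7
i=0: a=20 ⇒ p=20, q=1
i=1: a=1 ⇒ p=21, q=1
…
i=3: a=3 ⇒ p=144, q=7
i=4: a=4 ⇒ p=617, q=30
…
i=6: a=1 ⇒ p=2612, q=127
i=7: a=1 ⇒ p=4607, q=224
(x₁, y₁) = (4607, 224);  4607² − 423·224² = 1 ✓

4607 224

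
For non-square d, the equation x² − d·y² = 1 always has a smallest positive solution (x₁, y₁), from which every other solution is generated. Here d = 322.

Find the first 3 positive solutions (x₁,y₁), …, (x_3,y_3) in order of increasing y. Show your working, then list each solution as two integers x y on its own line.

323 18
208657 11628
134792099 7511670

√322 → a₀=17, period (1,16,1,34); ℓ=4 even so k=3
k=0  a_k=17  p_k/q_k = 17/1
k=1  a_k=1  p_k/q_k = 18/1
k=2  a_k=16  p_k/q_k = 305/17
k=3  a_k=1  p_k/q_k = 323/18
(x₁, y₁) = (323, 18);  323² − 322·18² = 1 ✓
k=2:  x_2 = 323·323+322·18·18 = 208657,  y_2 = 323·18+18·323 = 11628
k=3:  x_3 = 323·208657+322·18·11628 = 134792099,  y_3 = 323·11628+18·208657 = 7511670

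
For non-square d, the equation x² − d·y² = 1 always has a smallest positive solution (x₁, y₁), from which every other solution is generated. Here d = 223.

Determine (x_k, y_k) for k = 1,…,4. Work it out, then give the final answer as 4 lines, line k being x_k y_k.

224 15
100351 6720
44957024 3010545
20140646401 1348717440

√223 → a₀=14, period (1,13,1,28); ℓ=4 even so k=3
k=0  a_k=14  p_k/q_k = 14/1
k=1  a_k=1  p_k/q_k = 15/1
k=2  a_k=13  p_k/q_k = 209/14
k=3  a_k=1  p_k/q_k = 224/15
(x₁, y₁) = (224, 15);  224² − 223·15² = 1 ✓
(x_2, y_2) = (224·224 + 223·15·15, 224·15 + 15·224) = (100351, 6720)
(x_3, y_3) = (224·100351 + 223·15·6720, 224·6720 + 15·100351) = (44957024, 3010545)
(x_4, y_4) = (224·44957024 + 223·15·3010545, 224·3010545 + 15·44957024) = (20140646401, 1348717440)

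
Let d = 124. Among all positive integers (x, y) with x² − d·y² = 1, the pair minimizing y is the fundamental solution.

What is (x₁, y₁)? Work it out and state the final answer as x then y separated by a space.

√124 → a₀=11, period (7,2,1,1,1,…,2,7,22); ℓ=16 even so k=15
step 0: (11, 1)  from 11·(1,0) + (0,1)
…
step 2: (167, 15)  from 2·(78,7) + (11,1)
…
step 4: (412, 37)  from 1·(245,22) + (167,15)
…
step 6: (2383, 214)  from 3·(657,59) + (412,37)
…
step 8: (14543, 1306)  from 4·(3040,273) + (2383,214)
step 9: (17583, 1579)  from 1·(14543,1306) + (3040,273)
step 10: (67292, 6043)  from 3·(17583,1579) + (14543,1306)
step 11: (84875, 7622)  from 1·(67292,6043) + (17583,1579)
step 12: (152167, 13665)  from 1·(84875,7622) + (67292,6043)
step 13: (237042, 21287)  from 1·(152167,13665) + (84875,7622)
step 14: (626251, 56239)  from 2·(237042,21287) + (152167,13665)
step 15: (4620799, 414960)  from 7·(626251,56239) + (237042,21287)
→ (4620799, 414960).  Check: 4620799²=21351783398401, 124·414960²=21351783398400, difference 1.

4620799 414960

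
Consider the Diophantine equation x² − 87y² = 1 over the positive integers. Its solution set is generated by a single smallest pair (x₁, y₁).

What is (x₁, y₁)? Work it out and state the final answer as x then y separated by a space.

28 3

√87 = [9; 3,18, …], period ℓ=2 (even) → k=1
a_0=9:  p_0=9·1+0=9,  q_0=9·0+1=1
a_1=3:  p_1=3·9+1=28,  q_1=3·1+0=3
fundamental: x₁=28, y₁=3  (since 784 − 87·9 = 1)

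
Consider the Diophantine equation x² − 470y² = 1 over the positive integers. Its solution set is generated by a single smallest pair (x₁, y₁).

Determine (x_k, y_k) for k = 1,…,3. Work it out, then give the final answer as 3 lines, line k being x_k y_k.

1691 78
5718961 263796
19341524411 892157994

√470 = [21; 1,2,8,2,1,42, …], period ℓ=6 (even) → k=5
k=0  a_k=21  p_k/q_k = 21/1
…
k=3  a_k=8  p_k/q_k = 542/25
k=4  a_k=2  p_k/q_k = 1149/53
k=5  a_k=1  p_k/q_k = 1691/78
(x₁, y₁) = (1691, 78);  1691² − 470·78² = 1 ✓
(1691+78√470)^2 = 5718961 + 263796√470
(1691+78√470)^3 = 19341524411 + 892157994√470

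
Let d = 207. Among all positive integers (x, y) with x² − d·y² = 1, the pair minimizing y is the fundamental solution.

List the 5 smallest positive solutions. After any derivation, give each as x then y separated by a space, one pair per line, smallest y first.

√207 = [14; 2,1,1,2,1,1,2,28, …], period ℓ=8 (even) → k=7
k=0  a_k=14  p_k/q_k = 14/1
…
k=3  a_k=1  p_k/q_k = 72/5
k=4  a_k=2  p_k/q_k = 187/13
k=5  a_k=1  p_k/q_k = 259/18
k=6  a_k=1  p_k/q_k = 446/31
k=7  a_k=2  p_k/q_k = 1151/80
(x₁, y₁) = (1151, 80);  1151² − 207·80² = 1 ✓
(x_2, y_2) = (1151·1151 + 207·80·80, 1151·80 + 80·1151) = (2649601, 184160)
(x_3, y_3) = (1151·2649601 + 207·80·184160, 1151·184160 + 80·2649601) = (6099380351, 423936240)
(x_4, y_4) = (1151·6099380351 + 207·80·423936240, 1151·423936240 + 80·6099380351) = (14040770918401, 975901040320)
(x_5, y_5) = (1151·14040770918401 + 207·80·975901040320, 1151·975901040320 + 80·14040770918401) = (32321848554778751, 2246523770880400)

1151 80
2649601 184160
6099380351 423936240
14040770918401 975901040320
32321848554778751 2246523770880400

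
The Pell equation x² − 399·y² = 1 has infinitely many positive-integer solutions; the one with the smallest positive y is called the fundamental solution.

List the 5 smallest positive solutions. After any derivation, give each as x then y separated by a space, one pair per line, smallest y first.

20 1
799 40
31940 1599
1276801 63920
51040100 2555201

[19; 1,38] for √399; ℓ=2 ⇒ convergent index 1
step 0: (19, 1)  from 19·(1,0) + (0,1)
step 1: (20, 1)  from 1·(19,1) + (1,0)
(x₁, y₁) = (20, 1);  20² − 399·1² = 1 ✓
(20+1√399)^2 = 799 + 40√399
(20+1√399)^3 = 31940 + 1599√399
(20+1√399)^4 = 1276801 + 63920√399
(20+1√399)^5 = 51040100 + 2555201√399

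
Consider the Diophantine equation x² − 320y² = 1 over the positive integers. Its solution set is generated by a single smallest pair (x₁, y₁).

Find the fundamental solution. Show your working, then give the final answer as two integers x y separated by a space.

161 9

d=320: √d = [17; 1,7,1,34] (ℓ=4, even), read p_3/q_3
step 0: (17, 1)  from 17·(1,0) + (0,1)
step 1: (18, 1)  from 1·(17,1) + (1,0)
step 2: (143, 8)  from 7·(18,1) + (17,1)
step 3: (161, 9)  from 1·(143,8) + (18,1)
→ (161, 9).  Check: 161²=25921, 320·9²=25920, difference 1.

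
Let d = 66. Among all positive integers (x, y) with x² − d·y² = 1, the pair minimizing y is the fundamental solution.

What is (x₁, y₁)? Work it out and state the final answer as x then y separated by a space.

65 8

d=66: √d = [8; 8,16] (ℓ=2, even), read p_1/q_1
i=0: a=8 ⇒ p=8, q=1
i=1: a=8 ⇒ p=65, q=8
→ (65, 8).  Check: 65²=4225, 66·8²=4224, difference 1.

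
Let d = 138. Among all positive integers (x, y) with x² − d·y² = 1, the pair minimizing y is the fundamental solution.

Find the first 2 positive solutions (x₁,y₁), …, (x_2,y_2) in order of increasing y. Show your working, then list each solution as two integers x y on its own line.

√138 = [11; 1,2,1,22, …], period ℓ=4 (even) → k=3
a_0=11:  p_0=11·1+0=11,  q_0=11·0+1=1
a_1=1:  p_1=1·11+1=12,  q_1=1·1+0=1
a_2=2:  p_2=2·12+11=35,  q_2=2·1+1=3
a_3=1:  p_3=1·35+12=47,  q_3=1·3+1=4
(x₁, y₁) = (47, 4);  47² − 138·4² = 1 ✓
(x_2, y_2) = (47·47 + 138·4·4, 47·4 + 4·47) = (4417, 376)

47 4
4417 376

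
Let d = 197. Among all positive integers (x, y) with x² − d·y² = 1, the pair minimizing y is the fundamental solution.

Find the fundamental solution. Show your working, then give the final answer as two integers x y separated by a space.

√197 = [14; 28, …], period ℓ=1 (odd) → k=1
i=0: a=14 ⇒ p=14, q=1
i=1: a=28 ⇒ p=393, q=28
fundamental: x₁=393, y₁=28  (since 154449 − 197·784 = 1)

393 28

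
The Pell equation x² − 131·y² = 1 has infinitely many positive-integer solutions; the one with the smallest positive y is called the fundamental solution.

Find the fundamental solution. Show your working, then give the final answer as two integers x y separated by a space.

10610 927

√131 → a₀=11, period (2,4,11,4,2,22); ℓ=6 even so k=5
a_0=11:  p_0=11·1+0=11,  q_0=11·0+1=1
a_1=2:  p_1=2·11+1=23,  q_1=2·1+0=2
a_2=4:  p_2=4·23+11=103,  q_2=4·2+1=9
a_3=11:  p_3=11·103+23=1156,  q_3=11·9+2=101
a_4=4:  p_4=4·1156+103=4727,  q_4=4·101+9=413
a_5=2:  p_5=2·4727+1156=10610,  q_5=2·413+101=927
(x₁, y₁) = (10610, 927);  10610² − 131·927² = 1 ✓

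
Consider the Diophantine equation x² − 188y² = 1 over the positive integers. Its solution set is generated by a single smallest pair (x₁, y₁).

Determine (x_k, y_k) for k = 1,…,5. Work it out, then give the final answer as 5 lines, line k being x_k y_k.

d=188: √d = [13; 1,2,2,6,2,2,1,26] (ℓ=8, even), read p_7/q_7
k=0  a_k=13  p_k/q_k = 13/1
k=1  a_k=1  p_k/q_k = 14/1
…
k=3  a_k=2  p_k/q_k = 96/7
k=4  a_k=6  p_k/q_k = 617/45
k=5  a_k=2  p_k/q_k = 1330/97
k=6  a_k=2  p_k/q_k = 3277/239
k=7  a_k=1  p_k/q_k = 4607/336
→ (4607, 336).  Check: 4607²=21224449, 188·336²=21224448, difference 1.
(4607+336√188)^2 = 42448897 + 3095904√188
(4607+336√188)^3 = 391124132351 + 28525659120√188
(4607+336√188)^4 = 3603817713033217 + 262835420035776√188
(4607+336√188)^5 = 33205576016763929087 + 2421765531683980944√188

4607 336
42448897 3095904
391124132351 28525659120
3603817713033217 262835420035776
33205576016763929087 2421765531683980944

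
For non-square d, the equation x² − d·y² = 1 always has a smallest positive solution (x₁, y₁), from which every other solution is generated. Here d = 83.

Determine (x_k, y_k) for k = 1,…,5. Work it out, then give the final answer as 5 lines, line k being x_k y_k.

82 9
13447 1476
2205226 242055
361643617 39695544
59307347962 6509827161

d=83: √d = [9; 9,18] (ℓ=2, even), read p_1/q_1
i=0: a=9 ⇒ p=9, q=1
i=1: a=9 ⇒ p=82, q=9
(x₁, y₁) = (82, 9);  82² − 83·9² = 1 ✓
n=2: (82,9)∘(82,9) = (82·82+83·9·9, 82·9+9·82) = (13447,1476)
n=3: (13447,1476)∘(82,9) = (82·13447+83·9·1476, 82·1476+9·13447) = (2205226,242055)
n=4: (2205226,242055)∘(82,9) = (82·2205226+83·9·242055, 82·242055+9·2205226) = (361643617,39695544)
n=5: (361643617,39695544)∘(82,9) = (82·361643617+83·9·39695544, 82·39695544+9·361643617) = (59307347962,6509827161)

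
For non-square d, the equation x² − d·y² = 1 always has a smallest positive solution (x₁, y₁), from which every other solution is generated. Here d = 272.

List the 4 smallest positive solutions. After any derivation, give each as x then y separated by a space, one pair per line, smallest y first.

33 2
2177 132
143649 8710
9478657 574728

√272 = [16; 2,32, …], period ℓ=2 (even) → k=1
i=0: a=16 ⇒ p=16, q=1
i=1: a=2 ⇒ p=33, q=2
→ (33, 2).  Check: 33²=1089, 272·2²=1088, difference 1.
(x_2, y_2) = (33·33 + 272·2·2, 33·2 + 2·33) = (2177, 132)
(x_3, y_3) = (33·2177 + 272·2·132, 33·132 + 2·2177) = (143649, 8710)
(x_4, y_4) = (33·143649 + 272·2·8710, 33·8710 + 2·143649) = (9478657, 574728)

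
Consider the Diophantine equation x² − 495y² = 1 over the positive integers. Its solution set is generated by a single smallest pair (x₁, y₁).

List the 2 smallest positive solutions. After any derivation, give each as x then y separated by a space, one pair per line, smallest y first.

√495 = [22; 4,44, …], period ℓ=2 (even) → k=1
a_0=22:  p_0=22·1+0=22,  q_0=22·0+1=1
a_1=4:  p_1=4·22+1=89,  q_1=4·1+0=4
fundamental: x₁=89, y₁=4  (since 7921 − 495·16 = 1)
k=2:  x_2 = 89·89+495·4·4 = 15841,  y_2 = 89·4+4·89 = 712

89 4
15841 712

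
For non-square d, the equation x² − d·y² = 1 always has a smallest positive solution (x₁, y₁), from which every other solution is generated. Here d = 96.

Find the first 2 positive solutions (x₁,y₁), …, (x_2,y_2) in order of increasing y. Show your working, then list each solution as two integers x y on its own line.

49 5
4801 490

√96 → a₀=9, period (1,3,1,18); ℓ=4 even so k=3
step 0: (9, 1)  from 9·(1,0) + (0,1)
…
step 2: (39, 4)  from 3·(10,1) + (9,1)
step 3: (49, 5)  from 1·(39,4) + (10,1)
fundamental: x₁=49, y₁=5  (since 2401 − 96·25 = 1)
k=2:  x_2 = 49·49+96·5·5 = 4801,  y_2 = 49·5+5·49 = 490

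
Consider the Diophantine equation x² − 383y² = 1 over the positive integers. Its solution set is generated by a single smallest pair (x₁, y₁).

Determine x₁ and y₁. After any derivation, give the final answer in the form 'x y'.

18768 959

√383 = [19; 1,1,3,19,3,1,1,38, …], period ℓ=8 (even) → k=7
i=0: a=19 ⇒ p=19, q=1
i=1: a=1 ⇒ p=20, q=1
i=2: a=1 ⇒ p=39, q=2
i=3: a=3 ⇒ p=137, q=7
i=4: a=19 ⇒ p=2642, q=135
i=5: a=3 ⇒ p=8063, q=412
i=6: a=1 ⇒ p=10705, q=547
i=7: a=1 ⇒ p=18768, q=959
(x₁, y₁) = (18768, 959);  18768² − 383·959² = 1 ✓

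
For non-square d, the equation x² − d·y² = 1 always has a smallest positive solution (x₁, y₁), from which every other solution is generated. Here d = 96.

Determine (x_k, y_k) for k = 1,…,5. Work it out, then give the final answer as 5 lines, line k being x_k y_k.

49 5
4801 490
470449 48015
46099201 4704980
4517251249 461040025

[9; 1,3,1,18] for √96; ℓ=4 ⇒ convergent index 3
k=0  a_k=9  p_k/q_k = 9/1
…
k=2  a_k=3  p_k/q_k = 39/4
k=3  a_k=1  p_k/q_k = 49/5
→ (49, 5).  Check: 49²=2401, 96·5²=2400, difference 1.
(49+5√96)^2 = 4801 + 490√96
(49+5√96)^3 = 470449 + 48015√96
(49+5√96)^4 = 46099201 + 4704980√96
(49+5√96)^5 = 4517251249 + 461040025√96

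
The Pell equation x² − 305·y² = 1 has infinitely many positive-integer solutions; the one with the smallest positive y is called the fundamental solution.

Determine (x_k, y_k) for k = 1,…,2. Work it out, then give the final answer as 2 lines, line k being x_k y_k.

489 28
478241 27384

d=305: √d = [17; 2,6,2,34] (ℓ=4, even), read p_3/q_3
a_0=17:  p_0=17·1+0=17,  q_0=17·0+1=1
a_1=2:  p_1=2·17+1=35,  q_1=2·1+0=2
a_2=6:  p_2=6·35+17=227,  q_2=6·2+1=13
a_3=2:  p_3=2·227+35=489,  q_3=2·13+2=28
fundamental: x₁=489, y₁=28  (since 239121 − 305·784 = 1)
k=2:  x_2 = 489·489+305·28·28 = 478241,  y_2 = 489·28+28·489 = 27384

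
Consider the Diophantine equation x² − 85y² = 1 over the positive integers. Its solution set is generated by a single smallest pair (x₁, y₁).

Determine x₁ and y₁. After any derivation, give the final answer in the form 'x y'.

d=85: √d = [9; 4,1,1,4,18] (ℓ=5, odd), read p_9/q_9
i=0: a=9 ⇒ p=9, q=1
i=1: a=4 ⇒ p=37, q=4
…
i=3: a=1 ⇒ p=83, q=9
i=4: a=4 ⇒ p=378, q=41
i=5: a=18 ⇒ p=6887, q=747
i=6: a=4 ⇒ p=27926, q=3029
i=7: a=1 ⇒ p=34813, q=3776
i=8: a=1 ⇒ p=62739, q=6805
i=9: a=4 ⇒ p=285769, q=30996
fundamental: x₁=285769, y₁=30996  (since 81663921361 − 85·960752016 = 1)

285769 30996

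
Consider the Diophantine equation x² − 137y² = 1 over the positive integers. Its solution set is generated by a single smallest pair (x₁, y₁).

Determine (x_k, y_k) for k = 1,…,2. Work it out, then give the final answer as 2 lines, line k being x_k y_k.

6083073 519712
74007554246657 6322892069952

√137 → a₀=11, period (1,2,2,1,1,2,2,1,22); ℓ=9 odd so k=17
k=0  a_k=11  p_k/q_k = 11/1
k=1  a_k=1  p_k/q_k = 12/1
…
k=4  a_k=1  p_k/q_k = 117/10
…
k=6  a_k=2  p_k/q_k = 515/44
k=7  a_k=2  p_k/q_k = 1229/105
k=8  a_k=1  p_k/q_k = 1744/149
k=9  a_k=22  p_k/q_k = 39597/3383
k=10  a_k=1  p_k/q_k = 41341/3532
k=11  a_k=2  p_k/q_k = 122279/10447
…
k=14  a_k=1  p_k/q_k = 694077/59299
…
k=16  a_k=2  p_k/q_k = 4286741/366241
k=17  a_k=1  p_k/q_k = 6083073/519712
fundamental: x₁=6083073, y₁=519712  (since 37003777123329 − 137·270100562944 = 1)
n=2: (6083073,519712)∘(6083073,519712) = (6083073·6083073+137·519712·519712, 6083073·519712+519712·6083073) = (74007554246657,6322892069952)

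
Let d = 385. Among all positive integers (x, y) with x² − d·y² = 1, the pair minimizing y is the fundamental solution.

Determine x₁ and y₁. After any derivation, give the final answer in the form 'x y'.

95831 4884

[19; 1,1,1,1,1,…,1,1,38] for √385; ℓ=16 ⇒ convergent index 15
k=0  a_k=19  p_k/q_k = 19/1
…
k=4  a_k=1  p_k/q_k = 98/5
…
k=6  a_k=3  p_k/q_k = 569/29
…
k=10  a_k=3  p_k/q_k = 10262/523
…
k=12  a_k=1  p_k/q_k = 23271/1186
…
k=14  a_k=1  p_k/q_k = 59551/3035
k=15  a_k=1  p_k/q_k = 95831/4884
(x₁, y₁) = (95831, 4884);  95831² − 385·4884² = 1 ✓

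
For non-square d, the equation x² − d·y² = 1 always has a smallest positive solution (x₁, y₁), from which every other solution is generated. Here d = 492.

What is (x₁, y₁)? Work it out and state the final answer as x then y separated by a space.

√492 = [22; 5,1,1,10,1,1,5,44, …], period ℓ=8 (even) → k=7
i=0: a=22 ⇒ p=22, q=1
…
i=6: a=1 ⇒ p=5390, q=243
i=7: a=5 ⇒ p=29767, q=1342
fundamental: x₁=29767, y₁=1342  (since 886074289 − 492·1800964 = 1)

29767 1342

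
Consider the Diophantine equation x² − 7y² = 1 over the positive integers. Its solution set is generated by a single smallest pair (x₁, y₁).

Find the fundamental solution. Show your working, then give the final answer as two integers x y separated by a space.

[2; 1,1,1,4] for √7; ℓ=4 ⇒ convergent index 3
step 0: (2, 1)  from 2·(1,0) + (0,1)
…
step 2: (5, 2)  from 1·(3,1) + (2,1)
step 3: (8, 3)  from 1·(5,2) + (3,1)
fundamental: x₁=8, y₁=3  (since 64 − 7·9 = 1)

8 3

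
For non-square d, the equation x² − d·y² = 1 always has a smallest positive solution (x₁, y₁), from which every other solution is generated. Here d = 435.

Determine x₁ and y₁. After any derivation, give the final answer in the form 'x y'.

[20; 1,5,1,40] for √435; ℓ=4 ⇒ convergent index 3
i=0: a=20 ⇒ p=20, q=1
i=1: a=1 ⇒ p=21, q=1
i=2: a=5 ⇒ p=125, q=6
i=3: a=1 ⇒ p=146, q=7
(x₁, y₁) = (146, 7);  146² − 435·7² = 1 ✓

146 7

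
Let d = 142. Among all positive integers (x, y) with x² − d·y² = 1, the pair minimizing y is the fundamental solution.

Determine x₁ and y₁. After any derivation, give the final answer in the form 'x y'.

143 12

√142 = [11; 1,10,1,22, …], period ℓ=4 (even) → k=3
a_0=11:  p_0=11·1+0=11,  q_0=11·0+1=1
a_1=1:  p_1=1·11+1=12,  q_1=1·1+0=1
a_2=10:  p_2=10·12+11=131,  q_2=10·1+1=11
a_3=1:  p_3=1·131+12=143,  q_3=1·11+1=12
(x₁, y₁) = (143, 12);  143² − 142·12² = 1 ✓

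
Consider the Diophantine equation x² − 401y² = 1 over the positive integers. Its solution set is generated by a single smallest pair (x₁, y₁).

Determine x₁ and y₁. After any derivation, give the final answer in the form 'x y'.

[20; 40] for √401; ℓ=1 ⇒ convergent index 1
i=0: a=20 ⇒ p=20, q=1
i=1: a=40 ⇒ p=801, q=40
fundamental: x₁=801, y₁=40  (since 641601 − 401·1600 = 1)

801 40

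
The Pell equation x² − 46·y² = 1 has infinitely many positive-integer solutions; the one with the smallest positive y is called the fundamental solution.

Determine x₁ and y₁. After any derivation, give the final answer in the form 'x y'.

24335 3588

√46 = [6; 1,3,1,1,2,6,2,1,1,3,1,12, …], period ℓ=12 (even) → k=11
a_0=6:  p_0=6·1+0=6,  q_0=6·0+1=1
a_1=1:  p_1=1·6+1=7,  q_1=1·1+0=1
a_2=3:  p_2=3·7+6=27,  q_2=3·1+1=4
a_3=1:  p_3=1·27+7=34,  q_3=1·4+1=5
a_4=1:  p_4=1·34+27=61,  q_4=1·5+4=9
a_5=2:  p_5=2·61+34=156,  q_5=2·9+5=23
a_6=6:  p_6=6·156+61=997,  q_6=6·23+9=147
a_7=2:  p_7=2·997+156=2150,  q_7=2·147+23=317
a_8=1:  p_8=1·2150+997=3147,  q_8=1·317+147=464
a_9=1:  p_9=1·3147+2150=5297,  q_9=1·464+317=781
a_10=3:  p_10=3·5297+3147=19038,  q_10=3·781+464=2807
a_11=1:  p_11=1·19038+5297=24335,  q_11=1·2807+781=3588
→ (24335, 3588).  Check: 24335²=592192225, 46·3588²=592192224, difference 1.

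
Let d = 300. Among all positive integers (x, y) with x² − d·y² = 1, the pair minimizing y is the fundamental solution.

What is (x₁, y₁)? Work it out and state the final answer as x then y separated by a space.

1351 78

d=300: √d = [17; 3,8,3,34] (ℓ=4, even), read p_3/q_3
k=0  a_k=17  p_k/q_k = 17/1
…
k=2  a_k=8  p_k/q_k = 433/25
k=3  a_k=3  p_k/q_k = 1351/78
fundamental: x₁=1351, y₁=78  (since 1825201 − 300·6084 = 1)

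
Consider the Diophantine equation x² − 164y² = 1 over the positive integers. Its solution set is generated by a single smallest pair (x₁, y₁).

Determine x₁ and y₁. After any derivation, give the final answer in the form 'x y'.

2049 160

√164 → a₀=12, period (1,4,6,4,1,24); ℓ=6 even so k=5
k=0  a_k=12  p_k/q_k = 12/1
…
k=2  a_k=4  p_k/q_k = 64/5
k=3  a_k=6  p_k/q_k = 397/31
k=4  a_k=4  p_k/q_k = 1652/129
k=5  a_k=1  p_k/q_k = 2049/160
→ (2049, 160).  Check: 2049²=4198401, 164·160²=4198400, difference 1.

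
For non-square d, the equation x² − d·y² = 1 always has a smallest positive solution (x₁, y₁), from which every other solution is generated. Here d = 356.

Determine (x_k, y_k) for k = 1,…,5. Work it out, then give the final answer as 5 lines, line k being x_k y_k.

[18; 1,6,1,1,2,…,6,1,36] for √356; ℓ=14 ⇒ convergent index 13
a_0=18:  p_0=18·1+0=18,  q_0=18·0+1=1
…
a_3=1:  p_3=1·132+19=151,  q_3=1·7+1=8
…
a_9=2:  p_9=2·9717+8717=28151,  q_9=2·515+462=1492
…
a_12=6:  p_12=6·66019+37868=433982,  q_12=6·3499+2007=23001
a_13=1:  p_13=1·433982+66019=500001,  q_13=1·23001+3499=26500
(x₁, y₁) = (500001, 26500);  500001² − 356·26500² = 1 ✓
(500001+26500√356)^2 = 500002000001 + 26500053000√356
(500001+26500√356)^3 = 500003000004500001 + 26500106000079500√356
(500001+26500√356)^4 = 500004000010000008000001 + 26500159000265000106000√356
(500001+26500√356)^5 = 500005000017500025000012500001 + 26500212000556500530000132500√356

500001 26500
500002000001 26500053000
500003000004500001 26500106000079500
500004000010000008000001 26500159000265000106000
500005000017500025000012500001 26500212000556500530000132500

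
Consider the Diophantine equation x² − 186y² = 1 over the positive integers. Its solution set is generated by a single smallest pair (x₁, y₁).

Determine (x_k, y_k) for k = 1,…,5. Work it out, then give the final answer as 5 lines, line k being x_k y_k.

7501 550
112530001 8251100
1688175067501 123783001650
25326002250120001 1856992582502200
379940684068125187501 27858602598915002750

√186 = [13; 1,1,1,3,4,3,1,1,1,26, …], period ℓ=10 (even) → k=9
i=0: a=13 ⇒ p=13, q=1
…
i=4: a=3 ⇒ p=150, q=11
i=5: a=4 ⇒ p=641, q=47
i=6: a=3 ⇒ p=2073, q=152
…
i=8: a=1 ⇒ p=4787, q=351
i=9: a=1 ⇒ p=7501, q=550
fundamental: x₁=7501, y₁=550  (since 56265001 − 186·302500 = 1)
(x_2, y_2) = (7501·7501 + 186·550·550, 7501·550 + 550·7501) = (112530001, 8251100)
(x_3, y_3) = (7501·112530001 + 186·550·8251100, 7501·8251100 + 550·112530001) = (1688175067501, 123783001650)
(x_4, y_4) = (7501·1688175067501 + 186·550·123783001650, 7501·123783001650 + 550·1688175067501) = (25326002250120001, 1856992582502200)
(x_5, y_5) = (7501·25326002250120001 + 186·550·1856992582502200, 7501·1856992582502200 + 550·25326002250120001) = (379940684068125187501, 27858602598915002750)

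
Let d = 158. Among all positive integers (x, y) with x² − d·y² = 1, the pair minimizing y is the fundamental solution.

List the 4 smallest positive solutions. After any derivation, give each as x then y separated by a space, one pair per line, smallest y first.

√158 → a₀=12, period (1,1,3,12,3,1,1,24); ℓ=8 even so k=7
i=0: a=12 ⇒ p=12, q=1
…
i=4: a=12 ⇒ p=1081, q=86
i=5: a=3 ⇒ p=3331, q=265
i=6: a=1 ⇒ p=4412, q=351
i=7: a=1 ⇒ p=7743, q=616
→ (7743, 616).  Check: 7743²=59954049, 158·616²=59954048, difference 1.
(7743+616√158)^2 = 119908097 + 9539376√158
(7743+616√158)^3 = 1856896782399 + 147726776120√158
(7743+616√158)^4 = 28755903452322817 + 2287696845454944√158

7743 616
119908097 9539376
1856896782399 147726776120
28755903452322817 2287696845454944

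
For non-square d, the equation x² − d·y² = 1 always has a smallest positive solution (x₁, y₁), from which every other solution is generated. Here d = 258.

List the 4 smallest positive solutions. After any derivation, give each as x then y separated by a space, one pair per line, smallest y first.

257 16
132097 8224
67897601 4227120
34899234817 2172731456

[16; 16,32] for √258; ℓ=2 ⇒ convergent index 1
i=0: a=16 ⇒ p=16, q=1
i=1: a=16 ⇒ p=257, q=16
(x₁, y₁) = (257, 16);  257² − 258·16² = 1 ✓
k=2:  x_2 = 257·257+258·16·16 = 132097,  y_2 = 257·16+16·257 = 8224
k=3:  x_3 = 257·132097+258·16·8224 = 67897601,  y_3 = 257·8224+16·132097 = 4227120
k=4:  x_4 = 257·67897601+258·16·4227120 = 34899234817,  y_4 = 257·4227120+16·67897601 = 2172731456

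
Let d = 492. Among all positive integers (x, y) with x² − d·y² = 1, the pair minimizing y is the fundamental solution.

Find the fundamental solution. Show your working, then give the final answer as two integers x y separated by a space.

29767 1342

√492 → a₀=22, period (5,1,1,10,1,1,5,44); ℓ=8 even so k=7
i=0: a=22 ⇒ p=22, q=1
…
i=2: a=1 ⇒ p=133, q=6
i=3: a=1 ⇒ p=244, q=11
…
i=5: a=1 ⇒ p=2817, q=127
i=6: a=1 ⇒ p=5390, q=243
i=7: a=5 ⇒ p=29767, q=1342
fundamental: x₁=29767, y₁=1342  (since 886074289 − 492·1800964 = 1)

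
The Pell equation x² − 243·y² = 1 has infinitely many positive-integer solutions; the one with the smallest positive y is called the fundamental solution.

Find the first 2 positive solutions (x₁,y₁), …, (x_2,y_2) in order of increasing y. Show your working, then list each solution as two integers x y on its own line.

d=243: √d = [15; 1,1,2,3,15,3,2,1,1,30] (ℓ=10, even), read p_9/q_9
step 0: (15, 1)  from 15·(1,0) + (0,1)
step 1: (16, 1)  from 1·(15,1) + (1,0)
step 2: (31, 2)  from 1·(16,1) + (15,1)
…
step 4: (265, 17)  from 3·(78,5) + (31,2)
step 5: (4053, 260)  from 15·(265,17) + (78,5)
…
step 7: (28901, 1854)  from 2·(12424,797) + (4053,260)
step 8: (41325, 2651)  from 1·(28901,1854) + (12424,797)
step 9: (70226, 4505)  from 1·(41325,2651) + (28901,1854)
fundamental: x₁=70226, y₁=4505  (since 4931691076 − 243·20295025 = 1)
(70226+4505√243)^2 = 9863382151 + 632736260√243

70226 4505
9863382151 632736260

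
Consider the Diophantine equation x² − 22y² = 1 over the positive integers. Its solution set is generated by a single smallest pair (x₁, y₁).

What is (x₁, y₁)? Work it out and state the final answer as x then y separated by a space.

197 42

d=22: √d = [4; 1,2,4,2,1,8] (ℓ=6, even), read p_5/q_5
i=0: a=4 ⇒ p=4, q=1
…
i=3: a=4 ⇒ p=61, q=13
i=4: a=2 ⇒ p=136, q=29
i=5: a=1 ⇒ p=197, q=42
(x₁, y₁) = (197, 42);  197² − 22·42² = 1 ✓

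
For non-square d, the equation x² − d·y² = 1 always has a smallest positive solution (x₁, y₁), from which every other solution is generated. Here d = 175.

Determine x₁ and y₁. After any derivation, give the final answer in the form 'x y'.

2024 153

d=175: √d = [13; 4,2,1,2,4,26] (ℓ=6, even), read p_5/q_5
a_0=13:  p_0=13·1+0=13,  q_0=13·0+1=1
a_1=4:  p_1=4·13+1=53,  q_1=4·1+0=4
a_2=2:  p_2=2·53+13=119,  q_2=2·4+1=9
…
a_4=2:  p_4=2·172+119=463,  q_4=2·13+9=35
a_5=4:  p_5=4·463+172=2024,  q_5=4·35+13=153
→ (2024, 153).  Check: 2024²=4096576, 175·153²=4096575, difference 1.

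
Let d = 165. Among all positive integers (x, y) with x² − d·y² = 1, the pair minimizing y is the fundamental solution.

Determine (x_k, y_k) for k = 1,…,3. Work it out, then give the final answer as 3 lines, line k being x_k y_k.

[12; 1,5,2,5,1,24] for √165; ℓ=6 ⇒ convergent index 5
a_0=12:  p_0=12·1+0=12,  q_0=12·0+1=1
…
a_2=5:  p_2=5·13+12=77,  q_2=5·1+1=6
a_3=2:  p_3=2·77+13=167,  q_3=2·6+1=13
a_4=5:  p_4=5·167+77=912,  q_4=5·13+6=71
a_5=1:  p_5=1·912+167=1079,  q_5=1·71+13=84
fundamental: x₁=1079, y₁=84  (since 1164241 − 165·7056 = 1)
(x_2, y_2) = (1079·1079 + 165·84·84, 1079·84 + 84·1079) = (2328481, 181272)
(x_3, y_3) = (1079·2328481 + 165·84·181272, 1079·181272 + 84·2328481) = (5024860919, 391184892)

1079 84
2328481 181272
5024860919 391184892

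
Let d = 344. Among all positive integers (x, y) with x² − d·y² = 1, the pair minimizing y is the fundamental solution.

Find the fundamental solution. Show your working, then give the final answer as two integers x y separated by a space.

10405 561

d=344: √d = [18; 1,1,4,1,3,1,4,1,1,36] (ℓ=10, even), read p_9/q_9
step 0: (18, 1)  from 18·(1,0) + (0,1)
…
step 2: (37, 2)  from 1·(19,1) + (18,1)
…
step 4: (204, 11)  from 1·(167,9) + (37,2)
step 5: (779, 42)  from 3·(204,11) + (167,9)
step 6: (983, 53)  from 1·(779,42) + (204,11)
step 7: (4711, 254)  from 4·(983,53) + (779,42)
step 8: (5694, 307)  from 1·(4711,254) + (983,53)
step 9: (10405, 561)  from 1·(5694,307) + (4711,254)
→ (10405, 561).  Check: 10405²=108264025, 344·561²=108264024, difference 1.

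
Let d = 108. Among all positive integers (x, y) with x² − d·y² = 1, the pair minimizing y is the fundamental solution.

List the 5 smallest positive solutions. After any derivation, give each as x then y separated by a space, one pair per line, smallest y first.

1351 130
3650401 351260
9863382151 949104390
26650854921601 2564479710520
72010600134783751 6929223228720650

[10; 2,1,1,4,1,1,2,20] for √108; ℓ=8 ⇒ convergent index 7
a_0=10:  p_0=10·1+0=10,  q_0=10·0+1=1
…
a_2=1:  p_2=1·21+10=31,  q_2=1·2+1=3
…
a_4=4:  p_4=4·52+31=239,  q_4=4·5+3=23
a_5=1:  p_5=1·239+52=291,  q_5=1·23+5=28
a_6=1:  p_6=1·291+239=530,  q_6=1·28+23=51
a_7=2:  p_7=2·530+291=1351,  q_7=2·51+28=130
→ (1351, 130).  Check: 1351²=1825201, 108·130²=1825200, difference 1.
k=2:  x_2 = 1351·1351+108·130·130 = 3650401,  y_2 = 1351·130+130·1351 = 351260
k=3:  x_3 = 1351·3650401+108·130·351260 = 9863382151,  y_3 = 1351·351260+130·3650401 = 949104390
k=4:  x_4 = 1351·9863382151+108·130·949104390 = 26650854921601,  y_4 = 1351·949104390+130·9863382151 = 2564479710520
k=5:  x_5 = 1351·26650854921601+108·130·2564479710520 = 72010600134783751,  y_5 = 1351·2564479710520+130·26650854921601 = 6929223228720650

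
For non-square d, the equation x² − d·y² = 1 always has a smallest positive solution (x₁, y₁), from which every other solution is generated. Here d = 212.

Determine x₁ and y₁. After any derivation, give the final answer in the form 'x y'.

√212 = [14; 1,1,3,1,1,…,1,1,28, …], period ℓ=14 (even) → k=13
step 0: (14, 1)  from 14·(1,0) + (0,1)
…
step 2: (29, 2)  from 1·(15,1) + (14,1)
step 3: (102, 7)  from 3·(29,2) + (15,1)
…
step 5: (233, 16)  from 1·(131,9) + (102,7)
…
step 8: (2781, 191)  from 1·(2417,166) + (364,25)
…
step 12: (37114, 2549)  from 1·(29135,2001) + (7979,548)
step 13: (66249, 4550)  from 1·(37114,2549) + (29135,2001)
(x₁, y₁) = (66249, 4550);  66249² − 212·4550² = 1 ✓

66249 4550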